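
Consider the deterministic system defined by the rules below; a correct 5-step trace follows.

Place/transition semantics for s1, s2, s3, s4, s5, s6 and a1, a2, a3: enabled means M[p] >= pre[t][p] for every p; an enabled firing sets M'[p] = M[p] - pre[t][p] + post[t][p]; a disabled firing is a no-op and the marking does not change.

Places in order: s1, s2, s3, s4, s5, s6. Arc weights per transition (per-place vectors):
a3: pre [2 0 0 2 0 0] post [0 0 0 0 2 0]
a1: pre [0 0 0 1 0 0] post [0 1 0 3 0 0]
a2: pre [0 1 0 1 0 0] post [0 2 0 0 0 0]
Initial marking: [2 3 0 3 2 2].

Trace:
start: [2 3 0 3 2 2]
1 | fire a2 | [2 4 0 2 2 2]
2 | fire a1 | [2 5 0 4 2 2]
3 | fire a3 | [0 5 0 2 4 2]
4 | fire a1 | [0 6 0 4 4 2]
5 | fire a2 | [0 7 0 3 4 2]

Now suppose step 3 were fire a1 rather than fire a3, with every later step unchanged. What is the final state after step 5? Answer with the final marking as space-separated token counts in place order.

(re-executing from step 3 with the substitution; state before step 3: [2 5 0 4 2 2])
3 | fire a1 | [2 6 0 6 2 2]
4 | fire a1 | [2 7 0 8 2 2]
5 | fire a2 | [2 8 0 7 2 2]

2 8 0 7 2 2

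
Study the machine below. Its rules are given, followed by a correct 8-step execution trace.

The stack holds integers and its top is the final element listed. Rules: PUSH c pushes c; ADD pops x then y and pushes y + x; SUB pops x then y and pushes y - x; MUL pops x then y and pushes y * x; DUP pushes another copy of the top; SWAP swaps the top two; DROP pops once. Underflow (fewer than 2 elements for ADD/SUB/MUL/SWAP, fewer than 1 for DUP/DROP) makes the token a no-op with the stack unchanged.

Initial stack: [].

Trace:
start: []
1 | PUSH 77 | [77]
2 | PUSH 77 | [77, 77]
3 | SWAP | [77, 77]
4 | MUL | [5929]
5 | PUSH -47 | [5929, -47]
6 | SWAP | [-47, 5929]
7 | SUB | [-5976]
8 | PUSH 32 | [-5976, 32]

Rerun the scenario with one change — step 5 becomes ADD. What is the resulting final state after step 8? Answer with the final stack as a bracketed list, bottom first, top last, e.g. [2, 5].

[5929, 32]

(re-executing from step 5 with the substitution; state before step 5: [5929])
5 | ADD | [5929]
6 | SWAP | [5929]
7 | SUB | [5929]
8 | PUSH 32 | [5929, 32]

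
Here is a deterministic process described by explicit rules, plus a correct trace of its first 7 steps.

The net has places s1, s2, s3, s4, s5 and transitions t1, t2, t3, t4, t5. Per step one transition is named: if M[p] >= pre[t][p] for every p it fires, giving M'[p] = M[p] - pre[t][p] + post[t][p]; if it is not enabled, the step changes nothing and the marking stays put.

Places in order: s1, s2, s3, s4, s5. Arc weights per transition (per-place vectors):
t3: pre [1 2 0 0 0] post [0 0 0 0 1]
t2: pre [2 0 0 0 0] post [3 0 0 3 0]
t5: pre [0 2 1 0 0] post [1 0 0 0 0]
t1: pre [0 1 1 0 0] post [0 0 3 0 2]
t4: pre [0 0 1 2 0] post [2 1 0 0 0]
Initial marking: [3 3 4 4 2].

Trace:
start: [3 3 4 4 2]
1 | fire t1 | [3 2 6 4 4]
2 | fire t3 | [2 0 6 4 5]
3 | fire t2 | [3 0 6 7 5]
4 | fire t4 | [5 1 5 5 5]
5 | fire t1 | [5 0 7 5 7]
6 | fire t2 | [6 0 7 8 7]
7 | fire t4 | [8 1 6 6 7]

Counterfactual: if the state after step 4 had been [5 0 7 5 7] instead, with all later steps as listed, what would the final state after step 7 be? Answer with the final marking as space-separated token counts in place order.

state after step 4 := [5 0 7 5 7]
5 | fire t1 | [5 0 7 5 7]
6 | fire t2 | [6 0 7 8 7]
7 | fire t4 | [8 1 6 6 7]

8 1 6 6 7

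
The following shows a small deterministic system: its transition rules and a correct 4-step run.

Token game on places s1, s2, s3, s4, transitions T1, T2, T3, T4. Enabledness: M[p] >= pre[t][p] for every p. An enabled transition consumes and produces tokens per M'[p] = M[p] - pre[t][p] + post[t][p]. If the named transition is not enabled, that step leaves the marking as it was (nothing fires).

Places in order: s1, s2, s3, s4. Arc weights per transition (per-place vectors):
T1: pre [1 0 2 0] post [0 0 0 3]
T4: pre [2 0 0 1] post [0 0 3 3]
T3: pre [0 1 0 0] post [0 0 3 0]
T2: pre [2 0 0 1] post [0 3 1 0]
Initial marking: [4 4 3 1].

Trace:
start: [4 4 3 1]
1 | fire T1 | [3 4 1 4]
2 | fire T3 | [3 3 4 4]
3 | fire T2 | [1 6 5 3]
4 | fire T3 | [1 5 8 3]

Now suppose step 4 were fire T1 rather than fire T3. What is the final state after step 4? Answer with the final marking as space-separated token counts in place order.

(re-executing from step 4 with the substitution; state before step 4: [1 6 5 3])
4 | fire T1 | [0 6 3 6]

0 6 3 6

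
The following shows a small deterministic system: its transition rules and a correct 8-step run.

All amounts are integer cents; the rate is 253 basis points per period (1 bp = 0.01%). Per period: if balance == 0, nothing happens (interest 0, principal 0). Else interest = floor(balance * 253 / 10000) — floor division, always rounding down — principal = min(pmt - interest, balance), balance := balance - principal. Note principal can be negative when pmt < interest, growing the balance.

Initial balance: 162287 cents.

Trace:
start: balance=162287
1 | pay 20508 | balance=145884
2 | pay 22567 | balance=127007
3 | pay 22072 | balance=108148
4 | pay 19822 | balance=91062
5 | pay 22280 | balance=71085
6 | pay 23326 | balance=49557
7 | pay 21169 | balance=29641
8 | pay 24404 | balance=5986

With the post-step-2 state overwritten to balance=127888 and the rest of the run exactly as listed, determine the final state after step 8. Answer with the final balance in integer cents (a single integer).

state after step 2 := balance=127888
3 | pay 22072 | balance=109051
4 | pay 19822 | balance=91987
5 | pay 22280 | balance=72034
6 | pay 23326 | balance=50530
7 | pay 21169 | balance=30639
8 | pay 24404 | balance=7010

7010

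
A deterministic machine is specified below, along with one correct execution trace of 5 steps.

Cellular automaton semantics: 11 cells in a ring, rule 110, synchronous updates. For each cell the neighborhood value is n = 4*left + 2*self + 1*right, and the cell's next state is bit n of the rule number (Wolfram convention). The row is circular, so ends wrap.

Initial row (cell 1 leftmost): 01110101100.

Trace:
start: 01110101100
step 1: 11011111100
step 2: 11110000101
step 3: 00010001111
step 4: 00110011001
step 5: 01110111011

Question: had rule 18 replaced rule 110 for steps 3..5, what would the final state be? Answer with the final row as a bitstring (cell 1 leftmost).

(re-executing steps 3..5 under rule 18; state before step 3: 11110000101)
step 3: 00001001000
step 4: 00010110100
step 5: 00100000010

00100000010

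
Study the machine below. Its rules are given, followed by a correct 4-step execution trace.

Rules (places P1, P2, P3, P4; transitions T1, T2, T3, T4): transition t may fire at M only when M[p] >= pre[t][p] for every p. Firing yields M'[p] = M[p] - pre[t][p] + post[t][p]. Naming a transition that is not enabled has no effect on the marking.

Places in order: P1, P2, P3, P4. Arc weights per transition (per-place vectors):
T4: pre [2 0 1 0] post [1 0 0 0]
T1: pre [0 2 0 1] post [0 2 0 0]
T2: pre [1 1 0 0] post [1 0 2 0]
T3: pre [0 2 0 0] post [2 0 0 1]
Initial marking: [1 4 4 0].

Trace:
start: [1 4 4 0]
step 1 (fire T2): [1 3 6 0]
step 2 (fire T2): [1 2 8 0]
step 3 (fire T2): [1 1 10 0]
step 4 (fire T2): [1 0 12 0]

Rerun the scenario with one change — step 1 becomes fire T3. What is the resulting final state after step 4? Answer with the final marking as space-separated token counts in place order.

(re-executing from step 1 with the substitution; state before step 1: [1 4 4 0])
step 1 (fire T3): [3 2 4 1]
step 2 (fire T2): [3 1 6 1]
step 3 (fire T2): [3 0 8 1]
step 4 (fire T2): [3 0 8 1]

3 0 8 1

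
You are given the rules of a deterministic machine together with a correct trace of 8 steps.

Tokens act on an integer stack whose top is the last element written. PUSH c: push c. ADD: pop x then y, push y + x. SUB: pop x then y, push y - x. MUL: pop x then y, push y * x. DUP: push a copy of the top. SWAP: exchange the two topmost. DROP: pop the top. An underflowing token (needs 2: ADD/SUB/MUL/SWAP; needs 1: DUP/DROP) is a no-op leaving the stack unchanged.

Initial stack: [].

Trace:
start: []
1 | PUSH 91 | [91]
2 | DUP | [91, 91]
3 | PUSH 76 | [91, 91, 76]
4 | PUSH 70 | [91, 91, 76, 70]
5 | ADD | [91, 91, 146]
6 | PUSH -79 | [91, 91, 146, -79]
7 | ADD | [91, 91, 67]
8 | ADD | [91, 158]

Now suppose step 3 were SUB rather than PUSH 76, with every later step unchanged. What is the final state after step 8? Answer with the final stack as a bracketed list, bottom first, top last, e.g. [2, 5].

[-9]

(re-executing from step 3 with the substitution; state before step 3: [91, 91])
3 | SUB | [0]
4 | PUSH 70 | [0, 70]
5 | ADD | [70]
6 | PUSH -79 | [70, -79]
7 | ADD | [-9]
8 | ADD | [-9]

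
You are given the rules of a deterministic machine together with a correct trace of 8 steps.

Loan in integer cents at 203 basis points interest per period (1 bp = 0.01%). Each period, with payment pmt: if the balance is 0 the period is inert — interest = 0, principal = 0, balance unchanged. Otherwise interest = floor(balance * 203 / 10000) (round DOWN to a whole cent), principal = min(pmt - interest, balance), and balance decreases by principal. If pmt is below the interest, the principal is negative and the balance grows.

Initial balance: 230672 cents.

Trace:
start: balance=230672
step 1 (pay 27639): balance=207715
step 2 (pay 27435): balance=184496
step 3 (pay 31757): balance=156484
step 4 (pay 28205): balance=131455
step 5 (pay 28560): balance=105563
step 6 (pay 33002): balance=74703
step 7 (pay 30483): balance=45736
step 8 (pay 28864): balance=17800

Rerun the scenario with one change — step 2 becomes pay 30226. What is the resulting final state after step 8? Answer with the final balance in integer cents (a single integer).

14651

(re-executing from step 2 with the substitution; state before step 2: balance=207715)
step 2 (pay 30226): balance=181705
step 3 (pay 31757): balance=153636
step 4 (pay 28205): balance=128549
step 5 (pay 28560): balance=102598
step 6 (pay 33002): balance=71678
step 7 (pay 30483): balance=42650
step 8 (pay 28864): balance=14651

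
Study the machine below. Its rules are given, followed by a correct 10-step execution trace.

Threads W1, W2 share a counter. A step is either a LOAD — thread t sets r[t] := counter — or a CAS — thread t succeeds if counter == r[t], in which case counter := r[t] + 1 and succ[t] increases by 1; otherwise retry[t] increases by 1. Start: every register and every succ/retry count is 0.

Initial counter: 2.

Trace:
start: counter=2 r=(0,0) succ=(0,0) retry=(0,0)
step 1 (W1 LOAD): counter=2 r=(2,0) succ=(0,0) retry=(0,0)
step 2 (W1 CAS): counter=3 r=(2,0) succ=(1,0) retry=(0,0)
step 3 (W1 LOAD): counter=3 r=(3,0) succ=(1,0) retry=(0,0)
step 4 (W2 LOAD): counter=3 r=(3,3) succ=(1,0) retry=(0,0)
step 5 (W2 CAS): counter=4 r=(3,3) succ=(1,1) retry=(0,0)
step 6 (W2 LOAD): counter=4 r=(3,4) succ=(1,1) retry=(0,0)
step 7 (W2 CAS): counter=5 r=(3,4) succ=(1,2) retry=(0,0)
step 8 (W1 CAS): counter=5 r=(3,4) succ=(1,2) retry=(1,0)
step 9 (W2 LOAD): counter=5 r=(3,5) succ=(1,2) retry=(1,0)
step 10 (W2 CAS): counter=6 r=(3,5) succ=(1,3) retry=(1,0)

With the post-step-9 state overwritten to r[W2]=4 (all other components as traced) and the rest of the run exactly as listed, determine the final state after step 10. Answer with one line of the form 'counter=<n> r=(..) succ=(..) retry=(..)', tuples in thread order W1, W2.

state after step 9 := counter=5 r=(3,4) succ=(1,2) retry=(1,0)
step 10 (W2 CAS): counter=5 r=(3,4) succ=(1,2) retry=(1,1)

counter=5 r=(3,4) succ=(1,2) retry=(1,1)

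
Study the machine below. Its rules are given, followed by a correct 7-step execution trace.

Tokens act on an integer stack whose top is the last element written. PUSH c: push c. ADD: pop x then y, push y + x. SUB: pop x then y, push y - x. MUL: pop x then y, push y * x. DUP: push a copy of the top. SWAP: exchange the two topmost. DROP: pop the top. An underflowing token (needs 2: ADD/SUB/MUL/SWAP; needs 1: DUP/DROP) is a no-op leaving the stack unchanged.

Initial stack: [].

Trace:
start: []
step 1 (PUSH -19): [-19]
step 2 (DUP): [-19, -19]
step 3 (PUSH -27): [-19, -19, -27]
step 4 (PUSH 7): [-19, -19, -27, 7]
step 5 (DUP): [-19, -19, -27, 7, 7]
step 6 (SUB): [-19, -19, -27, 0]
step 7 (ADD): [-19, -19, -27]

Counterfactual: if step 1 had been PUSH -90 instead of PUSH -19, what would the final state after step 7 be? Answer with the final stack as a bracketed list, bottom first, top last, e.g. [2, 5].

[-90, -90, -27]

(re-executing from step 1 with the substitution; state before step 1: [])
step 1 (PUSH -90): [-90]
step 2 (DUP): [-90, -90]
step 3 (PUSH -27): [-90, -90, -27]
step 4 (PUSH 7): [-90, -90, -27, 7]
step 5 (DUP): [-90, -90, -27, 7, 7]
step 6 (SUB): [-90, -90, -27, 0]
step 7 (ADD): [-90, -90, -27]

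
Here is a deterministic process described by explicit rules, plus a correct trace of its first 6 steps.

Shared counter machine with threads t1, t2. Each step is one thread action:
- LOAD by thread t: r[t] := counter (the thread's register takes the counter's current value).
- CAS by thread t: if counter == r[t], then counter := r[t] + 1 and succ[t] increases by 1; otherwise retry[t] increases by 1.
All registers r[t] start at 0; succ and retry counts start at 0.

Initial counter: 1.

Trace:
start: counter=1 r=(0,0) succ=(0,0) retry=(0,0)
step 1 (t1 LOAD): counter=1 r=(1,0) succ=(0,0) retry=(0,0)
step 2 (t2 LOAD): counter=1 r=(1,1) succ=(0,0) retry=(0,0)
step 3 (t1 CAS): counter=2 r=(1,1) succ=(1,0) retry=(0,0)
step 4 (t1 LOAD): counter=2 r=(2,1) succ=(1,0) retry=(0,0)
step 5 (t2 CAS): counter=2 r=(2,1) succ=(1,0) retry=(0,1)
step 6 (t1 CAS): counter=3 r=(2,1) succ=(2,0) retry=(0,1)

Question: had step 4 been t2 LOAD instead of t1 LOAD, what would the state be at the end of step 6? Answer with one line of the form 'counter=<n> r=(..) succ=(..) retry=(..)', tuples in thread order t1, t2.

counter=3 r=(1,2) succ=(1,1) retry=(1,0)

(re-executing from step 4 with the substitution; state before step 4: counter=2 r=(1,1) succ=(1,0) retry=(0,0))
step 4 (t2 LOAD): counter=2 r=(1,2) succ=(1,0) retry=(0,0)
step 5 (t2 CAS): counter=3 r=(1,2) succ=(1,1) retry=(0,0)
step 6 (t1 CAS): counter=3 r=(1,2) succ=(1,1) retry=(1,0)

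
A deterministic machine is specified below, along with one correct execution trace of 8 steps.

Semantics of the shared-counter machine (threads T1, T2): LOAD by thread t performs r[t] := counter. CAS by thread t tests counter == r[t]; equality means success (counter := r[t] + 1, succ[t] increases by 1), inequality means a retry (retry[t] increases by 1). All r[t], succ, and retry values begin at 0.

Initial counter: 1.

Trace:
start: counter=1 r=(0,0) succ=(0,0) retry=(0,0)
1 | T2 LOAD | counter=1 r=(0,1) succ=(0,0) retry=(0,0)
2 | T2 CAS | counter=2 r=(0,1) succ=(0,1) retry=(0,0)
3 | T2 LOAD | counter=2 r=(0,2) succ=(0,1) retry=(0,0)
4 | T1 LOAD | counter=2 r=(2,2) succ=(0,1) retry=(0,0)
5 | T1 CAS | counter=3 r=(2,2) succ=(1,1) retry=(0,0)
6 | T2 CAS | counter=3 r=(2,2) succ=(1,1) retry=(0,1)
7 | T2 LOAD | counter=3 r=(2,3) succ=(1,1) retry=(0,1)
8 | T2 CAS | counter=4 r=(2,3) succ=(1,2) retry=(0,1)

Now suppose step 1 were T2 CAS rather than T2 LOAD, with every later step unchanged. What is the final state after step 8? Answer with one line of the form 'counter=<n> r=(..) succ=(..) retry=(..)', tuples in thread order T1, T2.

(re-executing from step 1 with the substitution; state before step 1: counter=1 r=(0,0) succ=(0,0) retry=(0,0))
1 | T2 CAS | counter=1 r=(0,0) succ=(0,0) retry=(0,1)
2 | T2 CAS | counter=1 r=(0,0) succ=(0,0) retry=(0,2)
3 | T2 LOAD | counter=1 r=(0,1) succ=(0,0) retry=(0,2)
4 | T1 LOAD | counter=1 r=(1,1) succ=(0,0) retry=(0,2)
5 | T1 CAS | counter=2 r=(1,1) succ=(1,0) retry=(0,2)
6 | T2 CAS | counter=2 r=(1,1) succ=(1,0) retry=(0,3)
7 | T2 LOAD | counter=2 r=(1,2) succ=(1,0) retry=(0,3)
8 | T2 CAS | counter=3 r=(1,2) succ=(1,1) retry=(0,3)

counter=3 r=(1,2) succ=(1,1) retry=(0,3)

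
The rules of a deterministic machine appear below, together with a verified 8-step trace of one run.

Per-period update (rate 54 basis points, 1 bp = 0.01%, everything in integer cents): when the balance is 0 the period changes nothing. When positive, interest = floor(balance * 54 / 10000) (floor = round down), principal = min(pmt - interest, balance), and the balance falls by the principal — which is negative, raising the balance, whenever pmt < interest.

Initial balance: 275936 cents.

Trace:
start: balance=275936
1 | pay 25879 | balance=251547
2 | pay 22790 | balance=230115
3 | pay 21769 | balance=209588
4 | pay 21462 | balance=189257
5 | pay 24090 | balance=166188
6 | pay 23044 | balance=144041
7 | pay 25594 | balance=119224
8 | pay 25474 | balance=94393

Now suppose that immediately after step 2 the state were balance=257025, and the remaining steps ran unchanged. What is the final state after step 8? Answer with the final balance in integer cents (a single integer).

state after step 2 := balance=257025
3 | pay 21769 | balance=236643
4 | pay 21462 | balance=216458
5 | pay 24090 | balance=193536
6 | pay 23044 | balance=171537
7 | pay 25594 | balance=146869
8 | pay 25474 | balance=122188

122188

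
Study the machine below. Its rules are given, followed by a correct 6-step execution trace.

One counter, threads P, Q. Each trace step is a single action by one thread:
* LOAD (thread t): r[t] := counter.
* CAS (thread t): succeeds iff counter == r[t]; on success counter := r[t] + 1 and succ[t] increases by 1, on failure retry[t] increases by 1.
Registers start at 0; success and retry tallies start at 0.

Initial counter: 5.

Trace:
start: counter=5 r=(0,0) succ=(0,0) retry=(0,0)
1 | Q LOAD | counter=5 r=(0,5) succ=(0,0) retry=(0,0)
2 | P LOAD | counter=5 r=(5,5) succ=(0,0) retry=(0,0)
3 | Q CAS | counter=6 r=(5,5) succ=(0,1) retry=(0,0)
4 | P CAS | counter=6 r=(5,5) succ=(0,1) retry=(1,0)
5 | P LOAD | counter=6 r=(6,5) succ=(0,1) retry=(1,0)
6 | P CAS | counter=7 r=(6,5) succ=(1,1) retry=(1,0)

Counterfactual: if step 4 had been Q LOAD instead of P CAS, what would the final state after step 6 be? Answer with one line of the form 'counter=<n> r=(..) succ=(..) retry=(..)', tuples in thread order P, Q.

counter=7 r=(6,6) succ=(1,1) retry=(0,0)

(re-executing from step 4 with the substitution; state before step 4: counter=6 r=(5,5) succ=(0,1) retry=(0,0))
4 | Q LOAD | counter=6 r=(5,6) succ=(0,1) retry=(0,0)
5 | P LOAD | counter=6 r=(6,6) succ=(0,1) retry=(0,0)
6 | P CAS | counter=7 r=(6,6) succ=(1,1) retry=(0,0)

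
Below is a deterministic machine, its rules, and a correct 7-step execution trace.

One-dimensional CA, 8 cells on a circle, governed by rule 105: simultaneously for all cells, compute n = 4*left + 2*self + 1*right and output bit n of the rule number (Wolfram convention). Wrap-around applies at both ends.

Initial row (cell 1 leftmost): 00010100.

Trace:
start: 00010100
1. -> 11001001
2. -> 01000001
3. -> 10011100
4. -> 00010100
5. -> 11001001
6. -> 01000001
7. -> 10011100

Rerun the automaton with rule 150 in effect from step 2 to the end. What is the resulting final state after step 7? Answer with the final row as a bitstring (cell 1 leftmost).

10011100

(re-executing steps 2..7 under rule 150; state before step 2: 11001001)
2. -> 10111110
3. -> 10011100
4. -> 11101011
5. -> 11001001
6. -> 10111110
7. -> 10011100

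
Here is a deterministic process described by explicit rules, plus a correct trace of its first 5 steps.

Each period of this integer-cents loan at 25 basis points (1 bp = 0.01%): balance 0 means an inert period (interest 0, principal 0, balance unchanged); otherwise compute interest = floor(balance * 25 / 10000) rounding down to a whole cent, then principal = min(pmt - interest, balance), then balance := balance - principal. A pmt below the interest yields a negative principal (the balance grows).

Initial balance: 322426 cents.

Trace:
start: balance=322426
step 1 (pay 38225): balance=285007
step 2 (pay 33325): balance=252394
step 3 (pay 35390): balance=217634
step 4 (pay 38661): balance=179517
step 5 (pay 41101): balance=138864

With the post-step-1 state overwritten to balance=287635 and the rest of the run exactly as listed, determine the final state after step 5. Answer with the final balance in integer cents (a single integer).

141519

state after step 1 := balance=287635
step 2 (pay 33325): balance=255029
step 3 (pay 35390): balance=220276
step 4 (pay 38661): balance=182165
step 5 (pay 41101): balance=141519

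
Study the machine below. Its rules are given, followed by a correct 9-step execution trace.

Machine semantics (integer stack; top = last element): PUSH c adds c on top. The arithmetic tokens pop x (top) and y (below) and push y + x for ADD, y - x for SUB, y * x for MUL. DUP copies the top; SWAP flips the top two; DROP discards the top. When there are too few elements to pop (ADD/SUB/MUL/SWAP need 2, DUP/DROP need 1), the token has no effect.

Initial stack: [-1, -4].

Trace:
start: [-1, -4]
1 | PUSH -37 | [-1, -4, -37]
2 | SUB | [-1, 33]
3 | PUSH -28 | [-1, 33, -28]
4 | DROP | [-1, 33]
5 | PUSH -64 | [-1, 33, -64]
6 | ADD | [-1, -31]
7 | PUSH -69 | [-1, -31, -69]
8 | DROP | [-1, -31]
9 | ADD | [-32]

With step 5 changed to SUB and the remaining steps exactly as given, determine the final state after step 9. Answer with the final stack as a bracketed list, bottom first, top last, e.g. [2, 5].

(re-executing from step 5 with the substitution; state before step 5: [-1, 33])
5 | SUB | [-34]
6 | ADD | [-34]
7 | PUSH -69 | [-34, -69]
8 | DROP | [-34]
9 | ADD | [-34]

[-34]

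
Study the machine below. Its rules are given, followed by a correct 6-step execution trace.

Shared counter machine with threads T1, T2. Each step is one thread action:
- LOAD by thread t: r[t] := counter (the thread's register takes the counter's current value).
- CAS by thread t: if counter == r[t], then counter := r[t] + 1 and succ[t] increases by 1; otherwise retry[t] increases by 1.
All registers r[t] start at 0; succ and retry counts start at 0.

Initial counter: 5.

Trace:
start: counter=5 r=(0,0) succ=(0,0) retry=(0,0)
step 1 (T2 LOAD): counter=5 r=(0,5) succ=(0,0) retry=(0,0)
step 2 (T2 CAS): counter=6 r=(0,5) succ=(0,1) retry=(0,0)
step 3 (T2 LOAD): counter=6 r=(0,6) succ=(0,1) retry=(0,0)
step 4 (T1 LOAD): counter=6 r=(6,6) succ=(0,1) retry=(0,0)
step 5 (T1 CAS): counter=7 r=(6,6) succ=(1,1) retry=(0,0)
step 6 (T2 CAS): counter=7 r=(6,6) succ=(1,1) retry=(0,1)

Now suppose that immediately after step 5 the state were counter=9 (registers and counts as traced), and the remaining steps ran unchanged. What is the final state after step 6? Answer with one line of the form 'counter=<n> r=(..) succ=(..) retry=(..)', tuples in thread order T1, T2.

state after step 5 := counter=9 r=(6,6) succ=(1,1) retry=(0,0)
step 6 (T2 CAS): counter=9 r=(6,6) succ=(1,1) retry=(0,1)

counter=9 r=(6,6) succ=(1,1) retry=(0,1)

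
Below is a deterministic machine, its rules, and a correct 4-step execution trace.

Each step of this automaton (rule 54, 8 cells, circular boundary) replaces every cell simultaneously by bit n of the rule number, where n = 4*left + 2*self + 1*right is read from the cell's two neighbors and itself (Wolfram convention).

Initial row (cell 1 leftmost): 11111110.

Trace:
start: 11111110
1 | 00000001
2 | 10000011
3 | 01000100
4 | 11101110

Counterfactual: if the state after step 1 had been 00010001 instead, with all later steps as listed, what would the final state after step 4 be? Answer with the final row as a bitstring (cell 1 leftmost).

state after step 1 := 00010001
2 | 10111011
3 | 01000100
4 | 11101110

11101110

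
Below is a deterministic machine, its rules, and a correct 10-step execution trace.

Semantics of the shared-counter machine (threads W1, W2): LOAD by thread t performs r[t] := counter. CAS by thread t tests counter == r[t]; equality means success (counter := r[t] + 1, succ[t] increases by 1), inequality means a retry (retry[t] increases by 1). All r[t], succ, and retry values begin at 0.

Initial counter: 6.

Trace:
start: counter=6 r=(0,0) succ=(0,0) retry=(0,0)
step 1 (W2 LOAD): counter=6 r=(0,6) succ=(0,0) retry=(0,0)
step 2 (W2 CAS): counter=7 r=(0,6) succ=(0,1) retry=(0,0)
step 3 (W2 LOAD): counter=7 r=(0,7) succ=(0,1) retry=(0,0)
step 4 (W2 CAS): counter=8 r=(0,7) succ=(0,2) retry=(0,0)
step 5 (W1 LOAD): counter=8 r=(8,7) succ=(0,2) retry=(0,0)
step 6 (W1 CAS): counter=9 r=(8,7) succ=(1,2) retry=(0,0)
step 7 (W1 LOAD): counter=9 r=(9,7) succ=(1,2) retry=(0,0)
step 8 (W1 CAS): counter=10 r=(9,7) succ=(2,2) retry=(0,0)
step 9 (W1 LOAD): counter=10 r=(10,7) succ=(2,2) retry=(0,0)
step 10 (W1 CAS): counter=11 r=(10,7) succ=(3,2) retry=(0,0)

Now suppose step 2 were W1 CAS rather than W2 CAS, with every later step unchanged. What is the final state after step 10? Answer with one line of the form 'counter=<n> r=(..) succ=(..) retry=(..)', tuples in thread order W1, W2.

counter=10 r=(9,6) succ=(3,1) retry=(1,0)

(re-executing from step 2 with the substitution; state before step 2: counter=6 r=(0,6) succ=(0,0) retry=(0,0))
step 2 (W1 CAS): counter=6 r=(0,6) succ=(0,0) retry=(1,0)
step 3 (W2 LOAD): counter=6 r=(0,6) succ=(0,0) retry=(1,0)
step 4 (W2 CAS): counter=7 r=(0,6) succ=(0,1) retry=(1,0)
step 5 (W1 LOAD): counter=7 r=(7,6) succ=(0,1) retry=(1,0)
step 6 (W1 CAS): counter=8 r=(7,6) succ=(1,1) retry=(1,0)
step 7 (W1 LOAD): counter=8 r=(8,6) succ=(1,1) retry=(1,0)
step 8 (W1 CAS): counter=9 r=(8,6) succ=(2,1) retry=(1,0)
step 9 (W1 LOAD): counter=9 r=(9,6) succ=(2,1) retry=(1,0)
step 10 (W1 CAS): counter=10 r=(9,6) succ=(3,1) retry=(1,0)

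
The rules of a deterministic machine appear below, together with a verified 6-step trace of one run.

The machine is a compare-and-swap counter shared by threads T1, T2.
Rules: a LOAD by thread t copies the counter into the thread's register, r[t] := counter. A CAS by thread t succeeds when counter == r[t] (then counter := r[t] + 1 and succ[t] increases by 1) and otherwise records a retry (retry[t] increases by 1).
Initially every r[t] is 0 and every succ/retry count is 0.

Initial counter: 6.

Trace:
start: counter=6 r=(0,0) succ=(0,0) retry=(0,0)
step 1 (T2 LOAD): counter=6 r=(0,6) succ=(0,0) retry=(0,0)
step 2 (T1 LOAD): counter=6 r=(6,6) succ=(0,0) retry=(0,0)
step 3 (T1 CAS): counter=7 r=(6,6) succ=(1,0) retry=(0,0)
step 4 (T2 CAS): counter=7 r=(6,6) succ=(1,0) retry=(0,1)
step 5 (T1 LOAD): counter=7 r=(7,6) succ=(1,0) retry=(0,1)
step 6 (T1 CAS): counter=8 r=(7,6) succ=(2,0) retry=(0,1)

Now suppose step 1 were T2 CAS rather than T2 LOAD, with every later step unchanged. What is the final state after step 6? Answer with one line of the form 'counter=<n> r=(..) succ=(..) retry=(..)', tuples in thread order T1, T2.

(re-executing from step 1 with the substitution; state before step 1: counter=6 r=(0,0) succ=(0,0) retry=(0,0))
step 1 (T2 CAS): counter=6 r=(0,0) succ=(0,0) retry=(0,1)
step 2 (T1 LOAD): counter=6 r=(6,0) succ=(0,0) retry=(0,1)
step 3 (T1 CAS): counter=7 r=(6,0) succ=(1,0) retry=(0,1)
step 4 (T2 CAS): counter=7 r=(6,0) succ=(1,0) retry=(0,2)
step 5 (T1 LOAD): counter=7 r=(7,0) succ=(1,0) retry=(0,2)
step 6 (T1 CAS): counter=8 r=(7,0) succ=(2,0) retry=(0,2)

counter=8 r=(7,0) succ=(2,0) retry=(0,2)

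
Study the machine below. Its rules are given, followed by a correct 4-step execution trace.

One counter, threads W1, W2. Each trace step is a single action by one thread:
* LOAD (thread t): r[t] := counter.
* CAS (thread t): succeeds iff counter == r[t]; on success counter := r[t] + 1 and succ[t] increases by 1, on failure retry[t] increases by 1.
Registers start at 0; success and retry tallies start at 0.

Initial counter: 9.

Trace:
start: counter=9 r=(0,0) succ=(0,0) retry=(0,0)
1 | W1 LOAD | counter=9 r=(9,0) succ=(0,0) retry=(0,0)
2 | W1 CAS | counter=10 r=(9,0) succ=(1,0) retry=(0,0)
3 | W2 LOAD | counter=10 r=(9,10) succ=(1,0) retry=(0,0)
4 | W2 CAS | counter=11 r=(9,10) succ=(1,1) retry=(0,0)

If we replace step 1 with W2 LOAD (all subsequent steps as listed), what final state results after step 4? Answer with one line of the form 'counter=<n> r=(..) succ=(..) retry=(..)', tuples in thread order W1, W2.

(re-executing from step 1 with the substitution; state before step 1: counter=9 r=(0,0) succ=(0,0) retry=(0,0))
1 | W2 LOAD | counter=9 r=(0,9) succ=(0,0) retry=(0,0)
2 | W1 CAS | counter=9 r=(0,9) succ=(0,0) retry=(1,0)
3 | W2 LOAD | counter=9 r=(0,9) succ=(0,0) retry=(1,0)
4 | W2 CAS | counter=10 r=(0,9) succ=(0,1) retry=(1,0)

counter=10 r=(0,9) succ=(0,1) retry=(1,0)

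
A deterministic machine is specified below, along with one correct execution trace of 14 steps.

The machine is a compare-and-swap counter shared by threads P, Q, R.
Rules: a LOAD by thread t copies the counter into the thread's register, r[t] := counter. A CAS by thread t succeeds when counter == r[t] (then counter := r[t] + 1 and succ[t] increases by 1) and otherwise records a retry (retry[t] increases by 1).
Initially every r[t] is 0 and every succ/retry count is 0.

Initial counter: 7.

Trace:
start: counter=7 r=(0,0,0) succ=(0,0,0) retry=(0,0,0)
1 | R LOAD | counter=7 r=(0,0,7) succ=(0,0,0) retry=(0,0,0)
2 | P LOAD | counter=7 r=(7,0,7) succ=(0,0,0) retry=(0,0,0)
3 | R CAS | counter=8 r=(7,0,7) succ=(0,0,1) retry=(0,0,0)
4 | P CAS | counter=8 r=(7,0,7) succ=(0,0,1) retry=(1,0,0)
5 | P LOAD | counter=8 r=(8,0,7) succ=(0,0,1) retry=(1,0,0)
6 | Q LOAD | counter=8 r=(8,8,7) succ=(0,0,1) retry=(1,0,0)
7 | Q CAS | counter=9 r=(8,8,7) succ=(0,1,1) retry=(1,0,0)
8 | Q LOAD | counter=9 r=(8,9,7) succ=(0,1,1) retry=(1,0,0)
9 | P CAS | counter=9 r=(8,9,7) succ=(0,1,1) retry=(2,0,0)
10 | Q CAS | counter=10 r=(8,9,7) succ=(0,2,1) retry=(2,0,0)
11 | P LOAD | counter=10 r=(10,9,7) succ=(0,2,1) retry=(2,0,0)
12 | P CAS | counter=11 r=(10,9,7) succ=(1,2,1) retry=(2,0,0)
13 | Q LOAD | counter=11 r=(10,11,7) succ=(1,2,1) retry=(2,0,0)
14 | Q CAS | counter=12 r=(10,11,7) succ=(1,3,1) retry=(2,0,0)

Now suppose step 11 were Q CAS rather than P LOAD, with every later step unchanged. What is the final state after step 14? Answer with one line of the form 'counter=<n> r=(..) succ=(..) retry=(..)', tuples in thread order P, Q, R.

counter=11 r=(8,10,7) succ=(0,3,1) retry=(3,1,0)

(re-executing from step 11 with the substitution; state before step 11: counter=10 r=(8,9,7) succ=(0,2,1) retry=(2,0,0))
11 | Q CAS | counter=10 r=(8,9,7) succ=(0,2,1) retry=(2,1,0)
12 | P CAS | counter=10 r=(8,9,7) succ=(0,2,1) retry=(3,1,0)
13 | Q LOAD | counter=10 r=(8,10,7) succ=(0,2,1) retry=(3,1,0)
14 | Q CAS | counter=11 r=(8,10,7) succ=(0,3,1) retry=(3,1,0)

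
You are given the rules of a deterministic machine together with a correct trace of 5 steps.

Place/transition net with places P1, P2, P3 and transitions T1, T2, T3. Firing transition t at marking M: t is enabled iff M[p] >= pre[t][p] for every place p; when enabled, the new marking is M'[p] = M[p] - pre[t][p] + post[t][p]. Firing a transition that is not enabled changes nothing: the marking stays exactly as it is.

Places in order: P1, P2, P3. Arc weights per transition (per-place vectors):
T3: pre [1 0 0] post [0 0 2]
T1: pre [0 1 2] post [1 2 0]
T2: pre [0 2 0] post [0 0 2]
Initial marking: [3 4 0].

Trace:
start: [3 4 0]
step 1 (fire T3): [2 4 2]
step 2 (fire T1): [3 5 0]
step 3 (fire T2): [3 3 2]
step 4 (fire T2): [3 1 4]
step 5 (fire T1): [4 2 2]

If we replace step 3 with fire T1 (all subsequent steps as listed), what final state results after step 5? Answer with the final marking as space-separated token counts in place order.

(re-executing from step 3 with the substitution; state before step 3: [3 5 0])
step 3 (fire T1): [3 5 0]
step 4 (fire T2): [3 3 2]
step 5 (fire T1): [4 4 0]

4 4 0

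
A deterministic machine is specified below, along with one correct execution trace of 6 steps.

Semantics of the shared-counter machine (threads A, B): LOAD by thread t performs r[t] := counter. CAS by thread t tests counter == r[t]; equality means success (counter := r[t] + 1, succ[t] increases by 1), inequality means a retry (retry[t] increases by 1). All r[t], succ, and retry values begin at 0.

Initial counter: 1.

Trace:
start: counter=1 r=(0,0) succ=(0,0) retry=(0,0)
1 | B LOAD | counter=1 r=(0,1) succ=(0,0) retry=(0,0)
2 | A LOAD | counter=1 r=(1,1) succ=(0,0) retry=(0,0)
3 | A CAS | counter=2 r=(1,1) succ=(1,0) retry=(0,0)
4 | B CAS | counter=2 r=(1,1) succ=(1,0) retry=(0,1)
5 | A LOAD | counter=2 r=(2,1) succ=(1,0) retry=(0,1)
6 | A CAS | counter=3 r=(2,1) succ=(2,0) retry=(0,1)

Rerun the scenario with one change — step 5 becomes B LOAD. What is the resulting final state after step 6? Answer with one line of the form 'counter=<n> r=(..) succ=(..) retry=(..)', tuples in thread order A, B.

(re-executing from step 5 with the substitution; state before step 5: counter=2 r=(1,1) succ=(1,0) retry=(0,1))
5 | B LOAD | counter=2 r=(1,2) succ=(1,0) retry=(0,1)
6 | A CAS | counter=2 r=(1,2) succ=(1,0) retry=(1,1)

counter=2 r=(1,2) succ=(1,0) retry=(1,1)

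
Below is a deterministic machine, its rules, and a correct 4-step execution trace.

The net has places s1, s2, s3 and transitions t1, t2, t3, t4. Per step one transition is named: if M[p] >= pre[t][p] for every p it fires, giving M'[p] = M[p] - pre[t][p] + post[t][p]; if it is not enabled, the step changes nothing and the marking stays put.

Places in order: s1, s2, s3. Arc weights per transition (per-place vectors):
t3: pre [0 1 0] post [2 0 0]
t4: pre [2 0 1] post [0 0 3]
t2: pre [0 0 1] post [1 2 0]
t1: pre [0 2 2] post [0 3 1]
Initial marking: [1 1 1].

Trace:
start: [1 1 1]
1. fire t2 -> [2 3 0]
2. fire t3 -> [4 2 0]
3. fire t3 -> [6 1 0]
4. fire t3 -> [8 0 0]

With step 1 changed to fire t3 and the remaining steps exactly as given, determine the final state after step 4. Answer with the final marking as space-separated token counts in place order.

3 0 1

(re-executing from step 1 with the substitution; state before step 1: [1 1 1])
1. fire t3 -> [3 0 1]
2. fire t3 -> [3 0 1]
3. fire t3 -> [3 0 1]
4. fire t3 -> [3 0 1]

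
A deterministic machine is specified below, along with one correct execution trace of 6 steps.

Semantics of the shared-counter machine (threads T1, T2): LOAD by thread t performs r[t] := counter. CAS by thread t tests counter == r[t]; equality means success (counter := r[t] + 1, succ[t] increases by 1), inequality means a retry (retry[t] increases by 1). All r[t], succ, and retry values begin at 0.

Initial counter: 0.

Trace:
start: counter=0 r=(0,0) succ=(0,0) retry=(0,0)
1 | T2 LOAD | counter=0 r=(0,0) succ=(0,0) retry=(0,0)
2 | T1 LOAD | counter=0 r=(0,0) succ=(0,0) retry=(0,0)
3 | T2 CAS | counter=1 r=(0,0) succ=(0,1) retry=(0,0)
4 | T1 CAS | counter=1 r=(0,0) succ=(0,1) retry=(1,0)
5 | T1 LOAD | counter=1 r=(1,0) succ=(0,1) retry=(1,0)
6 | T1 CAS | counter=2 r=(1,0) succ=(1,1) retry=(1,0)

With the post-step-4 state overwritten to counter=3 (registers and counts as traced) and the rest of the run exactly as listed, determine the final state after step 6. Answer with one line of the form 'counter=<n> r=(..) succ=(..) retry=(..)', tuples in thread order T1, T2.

state after step 4 := counter=3 r=(0,0) succ=(0,1) retry=(1,0)
5 | T1 LOAD | counter=3 r=(3,0) succ=(0,1) retry=(1,0)
6 | T1 CAS | counter=4 r=(3,0) succ=(1,1) retry=(1,0)

counter=4 r=(3,0) succ=(1,1) retry=(1,0)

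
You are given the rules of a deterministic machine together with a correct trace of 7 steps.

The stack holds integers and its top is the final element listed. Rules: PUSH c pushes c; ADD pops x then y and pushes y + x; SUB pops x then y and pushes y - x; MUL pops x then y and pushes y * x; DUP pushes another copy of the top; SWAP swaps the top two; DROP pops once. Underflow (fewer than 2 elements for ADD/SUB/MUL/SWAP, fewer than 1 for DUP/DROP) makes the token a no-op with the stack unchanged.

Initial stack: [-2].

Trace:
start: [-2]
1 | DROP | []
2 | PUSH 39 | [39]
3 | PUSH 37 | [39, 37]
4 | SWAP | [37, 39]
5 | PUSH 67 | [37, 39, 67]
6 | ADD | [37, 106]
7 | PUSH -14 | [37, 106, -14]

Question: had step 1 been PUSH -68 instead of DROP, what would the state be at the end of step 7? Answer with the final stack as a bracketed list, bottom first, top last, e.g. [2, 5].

(re-executing from step 1 with the substitution; state before step 1: [-2])
1 | PUSH -68 | [-2, -68]
2 | PUSH 39 | [-2, -68, 39]
3 | PUSH 37 | [-2, -68, 39, 37]
4 | SWAP | [-2, -68, 37, 39]
5 | PUSH 67 | [-2, -68, 37, 39, 67]
6 | ADD | [-2, -68, 37, 106]
7 | PUSH -14 | [-2, -68, 37, 106, -14]

[-2, -68, 37, 106, -14]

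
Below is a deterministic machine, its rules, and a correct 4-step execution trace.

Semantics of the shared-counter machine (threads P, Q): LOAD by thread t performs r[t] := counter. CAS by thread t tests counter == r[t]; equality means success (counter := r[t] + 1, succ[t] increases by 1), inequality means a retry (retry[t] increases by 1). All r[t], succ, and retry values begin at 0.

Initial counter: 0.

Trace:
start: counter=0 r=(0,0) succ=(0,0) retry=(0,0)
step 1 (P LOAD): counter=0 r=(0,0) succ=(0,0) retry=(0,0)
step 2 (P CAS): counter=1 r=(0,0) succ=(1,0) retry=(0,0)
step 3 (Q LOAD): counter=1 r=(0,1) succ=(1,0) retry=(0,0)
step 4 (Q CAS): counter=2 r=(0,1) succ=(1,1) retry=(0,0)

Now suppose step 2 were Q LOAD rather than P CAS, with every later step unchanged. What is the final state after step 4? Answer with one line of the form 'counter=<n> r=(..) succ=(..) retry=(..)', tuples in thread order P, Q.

(re-executing from step 2 with the substitution; state before step 2: counter=0 r=(0,0) succ=(0,0) retry=(0,0))
step 2 (Q LOAD): counter=0 r=(0,0) succ=(0,0) retry=(0,0)
step 3 (Q LOAD): counter=0 r=(0,0) succ=(0,0) retry=(0,0)
step 4 (Q CAS): counter=1 r=(0,0) succ=(0,1) retry=(0,0)

counter=1 r=(0,0) succ=(0,1) retry=(0,0)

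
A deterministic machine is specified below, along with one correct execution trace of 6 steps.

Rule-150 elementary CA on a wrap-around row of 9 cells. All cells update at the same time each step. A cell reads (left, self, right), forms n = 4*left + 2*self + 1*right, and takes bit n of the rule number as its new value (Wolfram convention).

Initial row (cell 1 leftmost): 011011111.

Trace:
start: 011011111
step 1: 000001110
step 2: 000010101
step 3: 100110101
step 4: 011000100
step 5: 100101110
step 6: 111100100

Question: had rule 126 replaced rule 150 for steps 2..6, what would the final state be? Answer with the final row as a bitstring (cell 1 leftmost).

111111011

(re-executing steps 2..6 under rule 126; state before step 2: 000001110)
step 2: 000011011
step 3: 100111111
step 4: 111100000
step 5: 100110001
step 6: 111111011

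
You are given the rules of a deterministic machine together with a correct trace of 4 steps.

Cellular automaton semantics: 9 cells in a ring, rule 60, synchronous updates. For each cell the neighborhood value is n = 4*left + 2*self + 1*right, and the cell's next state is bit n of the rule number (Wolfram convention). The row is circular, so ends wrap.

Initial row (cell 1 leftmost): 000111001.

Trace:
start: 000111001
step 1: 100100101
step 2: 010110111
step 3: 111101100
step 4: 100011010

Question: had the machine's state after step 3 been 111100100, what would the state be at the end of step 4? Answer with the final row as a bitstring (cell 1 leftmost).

state after step 3 := 111100100
step 4: 100010110

100010110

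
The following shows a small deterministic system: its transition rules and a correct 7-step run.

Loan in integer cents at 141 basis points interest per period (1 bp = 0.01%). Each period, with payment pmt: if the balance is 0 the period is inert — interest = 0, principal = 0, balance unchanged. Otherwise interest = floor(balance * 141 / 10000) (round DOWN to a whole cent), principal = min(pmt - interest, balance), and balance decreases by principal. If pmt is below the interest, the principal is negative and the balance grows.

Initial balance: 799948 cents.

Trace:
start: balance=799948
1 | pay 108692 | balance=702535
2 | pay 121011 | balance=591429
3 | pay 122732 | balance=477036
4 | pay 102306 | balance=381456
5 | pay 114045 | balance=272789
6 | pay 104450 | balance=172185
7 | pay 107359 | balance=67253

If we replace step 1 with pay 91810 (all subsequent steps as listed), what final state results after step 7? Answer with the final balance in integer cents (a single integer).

(re-executing from step 1 with the substitution; state before step 1: balance=799948)
1 | pay 91810 | balance=719417
2 | pay 121011 | balance=608549
3 | pay 122732 | balance=494397
4 | pay 102306 | balance=399061
5 | pay 114045 | balance=290642
6 | pay 104450 | balance=190290
7 | pay 107359 | balance=85614

85614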